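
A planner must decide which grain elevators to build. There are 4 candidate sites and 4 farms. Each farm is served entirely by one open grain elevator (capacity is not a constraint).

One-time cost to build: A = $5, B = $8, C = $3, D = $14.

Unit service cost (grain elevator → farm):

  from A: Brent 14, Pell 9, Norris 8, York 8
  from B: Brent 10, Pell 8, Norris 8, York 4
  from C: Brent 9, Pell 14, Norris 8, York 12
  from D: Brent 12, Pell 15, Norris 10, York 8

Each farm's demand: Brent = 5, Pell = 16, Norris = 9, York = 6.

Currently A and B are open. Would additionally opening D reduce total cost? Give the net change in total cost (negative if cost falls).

No — net change +14 (cost rises by 14).

Current service cost with {A, B}: 274.
Adding D: each farm re-picks its cheapest; new service cost 274, saving 0.
Extra fixed cost: 14. Net change = 14 − 0 = 14.
(Totals: 287 → 301.)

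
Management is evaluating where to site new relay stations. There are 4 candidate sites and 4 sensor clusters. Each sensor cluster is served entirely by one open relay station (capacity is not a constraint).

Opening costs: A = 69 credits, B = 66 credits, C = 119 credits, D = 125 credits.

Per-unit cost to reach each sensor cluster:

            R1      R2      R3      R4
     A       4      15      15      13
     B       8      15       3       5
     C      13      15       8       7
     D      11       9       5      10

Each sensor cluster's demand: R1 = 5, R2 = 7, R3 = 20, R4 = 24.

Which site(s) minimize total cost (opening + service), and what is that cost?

For any fixed open set, each sensor cluster goes to its cheapest open site; total = fixed + service.
{B}: R1→B 8·5=40, R2→B 15·7=105, R3→B 3·20=60, R4→B 5·24=120. Service 325; fixed 66; total 391.
{A, B}: service 305 + fixed 135 = 440
{B, D}: service 283 + fixed 191 = 474
{A, B, C, D}: service 263 + fixed 379 = 642
No other subset beats 391.

Open B only; minimum total cost 391.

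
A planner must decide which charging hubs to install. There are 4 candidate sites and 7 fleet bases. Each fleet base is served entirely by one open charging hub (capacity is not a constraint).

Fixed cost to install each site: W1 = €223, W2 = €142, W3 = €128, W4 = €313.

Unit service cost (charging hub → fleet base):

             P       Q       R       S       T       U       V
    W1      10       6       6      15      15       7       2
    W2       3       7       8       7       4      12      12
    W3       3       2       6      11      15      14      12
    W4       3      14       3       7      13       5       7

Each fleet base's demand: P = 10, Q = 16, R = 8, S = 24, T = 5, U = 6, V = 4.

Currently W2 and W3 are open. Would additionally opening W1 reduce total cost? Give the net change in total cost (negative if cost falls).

Current service cost with {W2, W3}: 418.
Adding W1: each fleet base re-picks its cheapest; new service cost 348, saving 70.
Extra fixed cost: 223. Net change = 223 − 70 = 153.
(Totals: 688 → 841.)

No — net change +153 (cost rises by 153).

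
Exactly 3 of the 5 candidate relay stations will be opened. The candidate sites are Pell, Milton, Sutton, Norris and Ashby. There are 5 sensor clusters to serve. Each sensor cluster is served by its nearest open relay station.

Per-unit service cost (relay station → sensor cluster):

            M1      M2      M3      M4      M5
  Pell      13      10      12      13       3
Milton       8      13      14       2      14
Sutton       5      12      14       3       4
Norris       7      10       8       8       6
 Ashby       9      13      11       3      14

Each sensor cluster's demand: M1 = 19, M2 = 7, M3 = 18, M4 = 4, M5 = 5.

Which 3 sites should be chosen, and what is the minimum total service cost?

Choose Pell, Sutton and Norris; total service cost 336.

With exactly 3 open, each sensor cluster uses its cheapest among the chosen.
{Pell, Sutton, Norris}: M1→Sutton 5·19=95, M2→Pell 10·7=70, M3→Norris 8·18=144, M4→Sutton 3·4=12, M5→Pell 3·5=15. Service cost 336.
{Milton, Sutton, Norris}: service cost 337
{Sutton, Norris, Ashby}: service cost 341
Among all 10 size-3 choices, {Pell, Sutton, Norris} is lowest.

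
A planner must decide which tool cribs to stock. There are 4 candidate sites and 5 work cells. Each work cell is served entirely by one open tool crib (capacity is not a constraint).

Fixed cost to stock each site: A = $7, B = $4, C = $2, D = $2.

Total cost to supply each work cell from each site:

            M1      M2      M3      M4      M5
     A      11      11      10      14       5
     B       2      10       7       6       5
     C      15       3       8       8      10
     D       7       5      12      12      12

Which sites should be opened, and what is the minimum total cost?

For any fixed open set, each work cell goes to its cheapest open site; total = fixed + service.
{B, C}: M1→B 2, M2→C 3, M3→B 7, M4→B 6, M5→B 5. Service 23; fixed 6; total 29.
{B, C, D}: service 23 + fixed 8 = 31
{B, D}: M1→B 2, M2→D 5, M3→B 7, M4→B 6, M5→B 5. Service 25; fixed 6; total 31.
{A, B, C, D}: M1→B 2, M2→C 3, M3→B 7, M4→B 6, M5→A 5. Service 23; fixed 15; total 38.
(All 15 nonempty subsets were checked; B and C is lowest.)

Open B and C; minimum total cost 29.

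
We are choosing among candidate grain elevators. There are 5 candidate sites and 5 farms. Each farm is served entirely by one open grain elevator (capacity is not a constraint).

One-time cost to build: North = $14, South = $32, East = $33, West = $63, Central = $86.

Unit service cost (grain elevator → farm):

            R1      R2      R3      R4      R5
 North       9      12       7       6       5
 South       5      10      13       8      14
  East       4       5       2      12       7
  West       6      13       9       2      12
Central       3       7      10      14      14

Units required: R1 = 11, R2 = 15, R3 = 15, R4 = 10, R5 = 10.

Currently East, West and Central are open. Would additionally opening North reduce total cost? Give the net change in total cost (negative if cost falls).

Current service cost with {East, West, Central}: 228.
Adding North: each farm re-picks its cheapest; new service cost 208, saving 20.
Extra fixed cost: 14. Net change = 14 − 20 = -6.
(Totals: 410 → 404.)

Yes — net change −6 (cost falls by 6).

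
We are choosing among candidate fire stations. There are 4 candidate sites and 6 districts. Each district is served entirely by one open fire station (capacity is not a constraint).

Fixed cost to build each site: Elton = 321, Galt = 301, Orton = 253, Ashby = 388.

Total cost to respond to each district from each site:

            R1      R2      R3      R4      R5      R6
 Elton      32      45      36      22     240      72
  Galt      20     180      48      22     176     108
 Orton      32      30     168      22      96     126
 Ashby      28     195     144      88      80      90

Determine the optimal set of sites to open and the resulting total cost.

Open Orton only; minimum total cost 727.

For any fixed open set, each district goes to its cheapest open site; total = fixed + service.
{Orton}: R1→Orton 32, R2→Orton 30, R3→Orton 168, R4→Orton 22, R5→Orton 96, R6→Orton 126. Service 474; fixed 253; total 727.
{Elton}: service 447 + fixed 321 = 768
{Galt}: R1→Galt 20, R2→Galt 180, R3→Galt 48, R4→Galt 22, R5→Galt 176, R6→Galt 108. Service 554; fixed 301; total 855.
{Elton, Galt, Orton, Ashby}: service 260 + fixed 1263 = 1523
No other subset beats 727.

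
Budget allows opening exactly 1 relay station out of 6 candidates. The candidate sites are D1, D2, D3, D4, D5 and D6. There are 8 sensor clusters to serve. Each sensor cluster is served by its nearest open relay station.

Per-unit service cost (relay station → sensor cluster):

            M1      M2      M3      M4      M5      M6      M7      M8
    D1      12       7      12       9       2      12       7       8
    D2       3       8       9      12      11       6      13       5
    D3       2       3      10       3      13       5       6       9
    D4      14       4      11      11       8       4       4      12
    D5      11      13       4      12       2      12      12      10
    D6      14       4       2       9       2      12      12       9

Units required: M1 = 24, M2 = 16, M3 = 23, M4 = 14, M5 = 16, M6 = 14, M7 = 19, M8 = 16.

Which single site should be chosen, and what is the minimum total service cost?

With exactly 1 open, each sensor cluster uses its cheapest among the chosen.
{D3}: M1→D3 2·24=48, M2→D3 3·16=48, M3→D3 10·23=230, M4→D3 3·14=42, M5→D3 13·16=208, M6→D3 5·14=70, M7→D3 6·19=114, M8→D3 9·16=144. Service cost 904.
{D6}: service cost 1144
{D2}: service cost 1162
Among all 6 size-1 choices, {D3} is lowest.

Choose D3 only; total service cost 904.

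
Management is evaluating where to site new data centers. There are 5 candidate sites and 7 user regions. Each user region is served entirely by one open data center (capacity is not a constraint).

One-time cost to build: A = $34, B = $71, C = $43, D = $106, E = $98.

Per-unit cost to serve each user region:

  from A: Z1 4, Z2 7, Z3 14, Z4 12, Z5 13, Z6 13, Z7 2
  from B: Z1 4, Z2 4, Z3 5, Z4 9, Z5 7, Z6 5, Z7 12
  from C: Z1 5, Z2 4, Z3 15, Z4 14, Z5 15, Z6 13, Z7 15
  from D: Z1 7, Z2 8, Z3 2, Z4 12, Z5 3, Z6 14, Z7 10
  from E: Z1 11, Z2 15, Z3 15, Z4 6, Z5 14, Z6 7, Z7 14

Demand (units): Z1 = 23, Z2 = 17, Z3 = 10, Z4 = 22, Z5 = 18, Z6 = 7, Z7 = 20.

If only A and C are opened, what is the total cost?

Total cost: 1006

Each user region is assigned to its cheapest site among the open ones.
{A, C}: Z1→A 4·23=92, Z2→C 4·17=68, Z3→A 14·10=140, Z4→A 12·22=264, Z5→A 13·18=234, Z6→A 13·7=91, Z7→A 2·20=40. Service 929; fixed 77; total 1006.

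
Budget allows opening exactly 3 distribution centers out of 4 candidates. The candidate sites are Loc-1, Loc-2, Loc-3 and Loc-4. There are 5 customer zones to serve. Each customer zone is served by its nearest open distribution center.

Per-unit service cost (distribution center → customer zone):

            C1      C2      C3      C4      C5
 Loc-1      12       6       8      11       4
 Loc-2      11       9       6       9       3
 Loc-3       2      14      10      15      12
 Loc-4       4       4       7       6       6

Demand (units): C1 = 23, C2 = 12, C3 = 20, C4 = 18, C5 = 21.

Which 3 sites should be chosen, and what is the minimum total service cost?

With exactly 3 open, each customer zone uses its cheapest among the chosen.
{Loc-2, Loc-3, Loc-4}: C1→Loc-3 2·23=46, C2→Loc-4 4·12=48, C3→Loc-2 6·20=120, C4→Loc-4 6·18=108, C5→Loc-2 3·21=63. Service cost 385.
{Loc-1, Loc-3, Loc-4}: service cost 426
{Loc-1, Loc-2, Loc-4}: service cost 431
Among all 4 size-3 choices, {Loc-2, Loc-3, Loc-4} is lowest.

Choose Loc-2, Loc-3 and Loc-4; total service cost 385.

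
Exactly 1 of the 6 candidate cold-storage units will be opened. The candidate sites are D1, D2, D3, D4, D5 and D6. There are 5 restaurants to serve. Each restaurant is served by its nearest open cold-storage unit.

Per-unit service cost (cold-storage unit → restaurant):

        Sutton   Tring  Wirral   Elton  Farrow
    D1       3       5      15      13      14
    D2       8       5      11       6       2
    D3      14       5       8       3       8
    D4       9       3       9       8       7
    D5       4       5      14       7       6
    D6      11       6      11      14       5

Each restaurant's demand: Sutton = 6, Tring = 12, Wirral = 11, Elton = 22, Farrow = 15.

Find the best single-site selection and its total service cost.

Choose D2 only; total service cost 391.

With exactly 1 open, each restaurant uses its cheapest among the chosen.
{D2}: Sutton→D2 8·6=48, Tring→D2 5·12=60, Wirral→D2 11·11=121, Elton→D2 6·22=132, Farrow→D2 2·15=30. Service cost 391.
{D3}: service cost 418
{D4}: service cost 470
Among all 6 size-1 choices, {D2} is lowest.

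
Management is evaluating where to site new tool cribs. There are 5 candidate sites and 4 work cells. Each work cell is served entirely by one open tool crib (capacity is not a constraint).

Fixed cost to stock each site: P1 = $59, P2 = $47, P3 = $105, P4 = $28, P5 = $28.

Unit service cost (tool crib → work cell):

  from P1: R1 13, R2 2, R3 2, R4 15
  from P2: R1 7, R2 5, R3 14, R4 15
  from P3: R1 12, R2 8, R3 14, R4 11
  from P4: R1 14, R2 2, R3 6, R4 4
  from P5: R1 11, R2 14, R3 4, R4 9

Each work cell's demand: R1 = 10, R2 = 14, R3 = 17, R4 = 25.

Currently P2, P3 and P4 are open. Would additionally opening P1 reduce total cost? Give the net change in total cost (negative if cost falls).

Current service cost with {P2, P3, P4}: 300.
Adding P1: each work cell re-picks its cheapest; new service cost 232, saving 68.
Extra fixed cost: 59. Net change = 59 − 68 = -9.
(Totals: 480 → 471.)

Yes — net change −9 (cost falls by 9).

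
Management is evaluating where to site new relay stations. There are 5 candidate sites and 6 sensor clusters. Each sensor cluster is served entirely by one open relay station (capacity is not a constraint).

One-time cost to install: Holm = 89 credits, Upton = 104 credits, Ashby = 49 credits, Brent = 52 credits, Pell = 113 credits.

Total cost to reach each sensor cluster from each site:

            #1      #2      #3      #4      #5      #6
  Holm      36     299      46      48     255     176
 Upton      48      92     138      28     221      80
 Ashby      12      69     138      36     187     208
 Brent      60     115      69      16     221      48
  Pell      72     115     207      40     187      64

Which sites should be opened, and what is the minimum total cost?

For any fixed open set, each sensor cluster goes to its cheapest open site; total = fixed + service.
{Ashby, Brent}: #1→Ashby 12, #2→Ashby 69, #3→Brent 69, #4→Brent 16, #5→Ashby 187, #6→Brent 48. Service 401; fixed 101; total 502.
{Holm, Ashby, Brent}: service 378 + fixed 190 = 568
{Brent}: #1→Brent 60, #2→Brent 115, #3→Brent 69, #4→Brent 16, #5→Brent 221, #6→Brent 48. Service 529; fixed 52; total 581.
{Holm, Upton, Ashby, Brent, Pell}: #1→Ashby 12, #2→Ashby 69, #3→Holm 46, #4→Brent 16, #5→Ashby 187, #6→Brent 48. Service 378; fixed 407; total 785.
No other subset beats 502.

Open Ashby and Brent; minimum total cost 502.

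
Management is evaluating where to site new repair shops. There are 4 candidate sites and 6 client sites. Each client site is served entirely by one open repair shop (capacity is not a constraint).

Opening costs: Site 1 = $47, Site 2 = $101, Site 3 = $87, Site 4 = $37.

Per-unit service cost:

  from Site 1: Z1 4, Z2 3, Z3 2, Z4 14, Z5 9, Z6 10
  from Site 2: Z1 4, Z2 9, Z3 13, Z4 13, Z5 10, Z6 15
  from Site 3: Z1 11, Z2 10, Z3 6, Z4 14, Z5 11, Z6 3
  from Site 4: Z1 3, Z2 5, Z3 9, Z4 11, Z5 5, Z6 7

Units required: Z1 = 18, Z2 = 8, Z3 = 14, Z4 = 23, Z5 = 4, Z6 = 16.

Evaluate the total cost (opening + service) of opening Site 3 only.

Each client site is assigned to its cheapest site among the open ones.
{Site 3}: Z1→Site 3 11·18=198, Z2→Site 3 10·8=80, Z3→Site 3 6·14=84, Z4→Site 3 14·23=322, Z5→Site 3 11·4=44, Z6→Site 3 3·16=48. Service 776; fixed 87; total 863.

Total cost: 863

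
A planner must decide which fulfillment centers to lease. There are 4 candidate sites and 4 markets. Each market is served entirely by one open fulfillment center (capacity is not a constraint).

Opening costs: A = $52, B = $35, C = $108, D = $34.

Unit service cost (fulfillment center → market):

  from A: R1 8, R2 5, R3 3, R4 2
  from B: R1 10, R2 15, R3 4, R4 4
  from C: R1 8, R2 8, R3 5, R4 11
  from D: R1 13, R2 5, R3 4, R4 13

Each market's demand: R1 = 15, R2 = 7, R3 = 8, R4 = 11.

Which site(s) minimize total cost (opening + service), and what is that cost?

Open A only; minimum total cost 253.

For any fixed open set, each market goes to its cheapest open site; total = fixed + service.
{A}: R1→A 8·15=120, R2→A 5·7=35, R3→A 3·8=24, R4→A 2·11=22. Service 201; fixed 52; total 253.
{A, D}: service 201 + fixed 86 = 287
{A, B}: service 201 + fixed 87 = 288
{A, B, C, D}: service 201 + fixed 229 = 430
No other subset beats 253.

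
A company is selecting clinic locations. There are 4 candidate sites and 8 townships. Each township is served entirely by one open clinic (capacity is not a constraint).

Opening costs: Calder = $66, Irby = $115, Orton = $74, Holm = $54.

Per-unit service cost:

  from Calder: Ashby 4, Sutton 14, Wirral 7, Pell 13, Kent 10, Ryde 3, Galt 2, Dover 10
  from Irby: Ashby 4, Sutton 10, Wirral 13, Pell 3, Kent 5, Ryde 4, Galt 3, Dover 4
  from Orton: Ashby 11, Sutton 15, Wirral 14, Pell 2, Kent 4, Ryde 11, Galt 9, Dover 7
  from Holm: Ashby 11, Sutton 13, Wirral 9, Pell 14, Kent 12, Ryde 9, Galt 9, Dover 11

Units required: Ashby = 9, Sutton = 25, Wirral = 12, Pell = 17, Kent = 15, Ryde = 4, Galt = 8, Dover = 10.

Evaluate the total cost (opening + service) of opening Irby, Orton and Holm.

Total cost: 811

Each township is assigned to its cheapest site among the open ones.
{Irby, Orton, Holm}: Ashby→Irby 4·9=36, Sutton→Irby 10·25=250, Wirral→Holm 9·12=108, Pell→Orton 2·17=34, Kent→Orton 4·15=60, Ryde→Irby 4·4=16, Galt→Irby 3·8=24, Dover→Irby 4·10=40. Service 568; fixed 243; total 811.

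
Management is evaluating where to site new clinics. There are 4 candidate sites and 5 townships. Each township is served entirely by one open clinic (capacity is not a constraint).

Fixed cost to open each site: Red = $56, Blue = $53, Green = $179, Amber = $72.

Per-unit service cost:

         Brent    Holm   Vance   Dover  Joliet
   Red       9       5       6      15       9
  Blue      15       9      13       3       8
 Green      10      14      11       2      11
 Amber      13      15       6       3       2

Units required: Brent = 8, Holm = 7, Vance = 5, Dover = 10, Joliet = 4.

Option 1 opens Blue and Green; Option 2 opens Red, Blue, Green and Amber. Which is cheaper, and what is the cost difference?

Option 1 is cheaper by 43.

Option 1: {Blue, Green}: Brent→Green 10·8=80, Holm→Blue 9·7=63, Vance→Green 11·5=55, Dover→Green 2·10=20, Joliet→Blue 8·4=32. Service 250; fixed 232; total 482.
Option 2: {Red, Blue, Green, Amber}: Brent→Red 9·8=72, Holm→Red 5·7=35, Vance→Red 6·5=30, Dover→Green 2·10=20, Joliet→Amber 2·4=8. Service 165; fixed 360; total 525.
Difference: |482 − 525| = 43.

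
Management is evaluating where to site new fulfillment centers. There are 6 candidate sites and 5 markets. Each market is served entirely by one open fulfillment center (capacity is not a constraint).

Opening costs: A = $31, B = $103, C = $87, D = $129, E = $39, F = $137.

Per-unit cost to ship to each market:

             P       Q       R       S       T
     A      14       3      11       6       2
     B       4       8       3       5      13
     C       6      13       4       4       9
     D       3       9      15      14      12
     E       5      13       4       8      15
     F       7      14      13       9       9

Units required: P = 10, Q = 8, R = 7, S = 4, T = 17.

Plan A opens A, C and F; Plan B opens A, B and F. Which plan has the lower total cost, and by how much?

Plan A: {A, C, F}: P→C 6·10=60, Q→A 3·8=24, R→C 4·7=28, S→C 4·4=16, T→A 2·17=34. Service 162; fixed 255; total 417.
Plan B: {A, B, F}: P→B 4·10=40, Q→A 3·8=24, R→B 3·7=21, S→B 5·4=20, T→A 2·17=34. Service 139; fixed 271; total 410.
Difference: |417 − 410| = 7.

Plan B is cheaper by 7.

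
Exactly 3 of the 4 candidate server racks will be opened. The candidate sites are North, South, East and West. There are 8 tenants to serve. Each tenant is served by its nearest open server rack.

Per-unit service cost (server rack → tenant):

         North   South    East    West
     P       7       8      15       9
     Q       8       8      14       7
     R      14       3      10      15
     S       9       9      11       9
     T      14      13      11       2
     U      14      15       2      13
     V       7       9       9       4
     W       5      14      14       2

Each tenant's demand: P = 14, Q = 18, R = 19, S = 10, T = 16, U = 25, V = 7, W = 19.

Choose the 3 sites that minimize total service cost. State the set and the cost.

With exactly 3 open, each tenant uses its cheapest among the chosen.
{South, East, West}: P→South 8·14=112, Q→West 7·18=126, R→South 3·19=57, S→South 9·10=90, T→West 2·16=32, U→East 2·25=50, V→West 4·7=28, W→West 2·19=38. Service cost 533.
{North, East, West}: service cost 652
{North, South, East}: service cost 759
Among all 4 size-3 choices, {South, East, West} is lowest.

Choose South, East and West; total service cost 533.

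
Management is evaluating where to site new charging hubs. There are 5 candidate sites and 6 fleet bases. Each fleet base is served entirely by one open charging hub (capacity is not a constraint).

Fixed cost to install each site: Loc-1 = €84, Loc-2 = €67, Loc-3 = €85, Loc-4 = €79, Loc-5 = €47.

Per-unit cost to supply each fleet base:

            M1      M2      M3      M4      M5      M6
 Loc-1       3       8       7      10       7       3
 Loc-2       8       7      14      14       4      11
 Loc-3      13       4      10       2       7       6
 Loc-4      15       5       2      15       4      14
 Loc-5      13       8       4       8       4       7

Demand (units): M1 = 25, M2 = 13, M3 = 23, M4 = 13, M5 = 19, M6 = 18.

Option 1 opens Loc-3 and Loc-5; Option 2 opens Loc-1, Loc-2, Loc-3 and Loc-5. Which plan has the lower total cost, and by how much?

Option 1: {Loc-3, Loc-5}: M1→Loc-3 13·25=325, M2→Loc-3 4·13=52, M3→Loc-5 4·23=92, M4→Loc-3 2·13=26, M5→Loc-5 4·19=76, M6→Loc-3 6·18=108. Service 679; fixed 132; total 811.
Option 2: {Loc-1, Loc-2, Loc-3, Loc-5}: M1→Loc-1 3·25=75, M2→Loc-3 4·13=52, M3→Loc-5 4·23=92, M4→Loc-3 2·13=26, M5→Loc-2 4·19=76, M6→Loc-1 3·18=54. Service 375; fixed 283; total 658.
Difference: |811 − 658| = 153.

Option 2 is cheaper by 153.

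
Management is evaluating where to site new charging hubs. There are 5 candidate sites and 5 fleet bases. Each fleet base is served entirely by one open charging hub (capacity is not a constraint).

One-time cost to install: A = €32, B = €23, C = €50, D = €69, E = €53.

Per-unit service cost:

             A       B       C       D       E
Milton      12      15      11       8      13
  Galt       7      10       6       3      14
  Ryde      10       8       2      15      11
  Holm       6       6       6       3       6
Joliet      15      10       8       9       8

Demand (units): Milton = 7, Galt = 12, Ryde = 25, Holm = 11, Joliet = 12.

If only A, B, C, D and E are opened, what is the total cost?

Each fleet base is assigned to its cheapest site among the open ones.
{A, B, C, D, E}: Milton→D 8·7=56, Galt→D 3·12=36, Ryde→C 2·25=50, Holm→D 3·11=33, Joliet→C 8·12=96. Service 271; fixed 227; total 498.

Total cost: 498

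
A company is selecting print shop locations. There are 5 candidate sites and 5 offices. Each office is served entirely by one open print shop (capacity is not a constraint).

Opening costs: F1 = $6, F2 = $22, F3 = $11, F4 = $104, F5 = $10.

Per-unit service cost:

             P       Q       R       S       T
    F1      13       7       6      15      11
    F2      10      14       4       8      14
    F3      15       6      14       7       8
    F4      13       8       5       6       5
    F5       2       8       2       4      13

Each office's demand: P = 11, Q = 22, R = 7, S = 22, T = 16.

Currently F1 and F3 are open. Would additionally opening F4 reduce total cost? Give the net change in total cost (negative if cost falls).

Current service cost with {F1, F3}: 599.
Adding F4: each office re-picks its cheapest; new service cost 522, saving 77.
Extra fixed cost: 104. Net change = 104 − 77 = 27.
(Totals: 616 → 643.)

No — net change +27 (cost rises by 27).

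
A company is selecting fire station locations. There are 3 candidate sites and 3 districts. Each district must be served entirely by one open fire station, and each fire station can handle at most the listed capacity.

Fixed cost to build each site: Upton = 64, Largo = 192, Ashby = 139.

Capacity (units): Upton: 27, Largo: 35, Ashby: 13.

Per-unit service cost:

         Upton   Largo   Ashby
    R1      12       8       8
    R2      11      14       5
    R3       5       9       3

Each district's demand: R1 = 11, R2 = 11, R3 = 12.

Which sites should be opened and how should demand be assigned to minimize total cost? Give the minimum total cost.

Open {Upton, Ashby}: R1→Upton 12·11=132, R2→Ashby 5·11=55, R3→Upton 5·12=60.
Loads: Upton carries 23/27, Ashby carries 11/13. Service 247; fixed 203; total 450.
Next best feasible plan costs 472.

Minimum total cost: 450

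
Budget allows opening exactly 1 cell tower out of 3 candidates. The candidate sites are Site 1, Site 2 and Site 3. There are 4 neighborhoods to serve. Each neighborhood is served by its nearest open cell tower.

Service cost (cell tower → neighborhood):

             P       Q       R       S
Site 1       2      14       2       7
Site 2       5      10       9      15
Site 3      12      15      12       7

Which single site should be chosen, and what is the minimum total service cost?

With exactly 1 open, each neighborhood uses its cheapest among the chosen.
{Site 1}: P→Site 1 2, Q→Site 1 14, R→Site 1 2, S→Site 1 7. Service cost 25.
{Site 2}: service cost 39
{Site 3}: service cost 46
Among all 3 size-1 choices, {Site 1} is lowest.

Choose Site 1 only; total service cost 25.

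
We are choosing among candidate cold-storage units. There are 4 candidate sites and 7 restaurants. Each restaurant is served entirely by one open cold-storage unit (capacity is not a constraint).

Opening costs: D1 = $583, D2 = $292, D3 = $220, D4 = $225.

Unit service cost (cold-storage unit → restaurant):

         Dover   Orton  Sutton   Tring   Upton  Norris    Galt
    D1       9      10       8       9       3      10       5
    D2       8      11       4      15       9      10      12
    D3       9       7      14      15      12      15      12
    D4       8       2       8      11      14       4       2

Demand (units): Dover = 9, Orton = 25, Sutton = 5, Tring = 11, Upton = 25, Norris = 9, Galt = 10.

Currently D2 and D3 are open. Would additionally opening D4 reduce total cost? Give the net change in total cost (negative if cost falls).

Current service cost with {D2, D3}: 867.
Adding D4: each restaurant re-picks its cheapest; new service cost 544, saving 323.
Extra fixed cost: 225. Net change = 225 − 323 = -98.
(Totals: 1379 → 1281.)

Yes — net change −98 (cost falls by 98).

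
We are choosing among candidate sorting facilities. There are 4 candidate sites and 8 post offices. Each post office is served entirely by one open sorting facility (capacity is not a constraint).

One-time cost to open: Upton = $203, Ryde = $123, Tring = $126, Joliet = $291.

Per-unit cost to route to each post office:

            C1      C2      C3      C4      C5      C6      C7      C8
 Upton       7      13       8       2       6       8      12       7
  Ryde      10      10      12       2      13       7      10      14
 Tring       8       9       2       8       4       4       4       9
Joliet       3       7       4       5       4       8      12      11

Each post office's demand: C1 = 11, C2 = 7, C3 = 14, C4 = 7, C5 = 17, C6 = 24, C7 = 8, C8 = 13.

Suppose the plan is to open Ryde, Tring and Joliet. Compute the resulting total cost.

Each post office is assigned to its cheapest site among the open ones.
{Ryde, Tring, Joliet}: C1→Joliet 3·11=33, C2→Joliet 7·7=49, C3→Tring 2·14=28, C4→Ryde 2·7=14, C5→Tring 4·17=68, C6→Tring 4·24=96, C7→Tring 4·8=32, C8→Tring 9·13=117. Service 437; fixed 540; total 977.

Total cost: 977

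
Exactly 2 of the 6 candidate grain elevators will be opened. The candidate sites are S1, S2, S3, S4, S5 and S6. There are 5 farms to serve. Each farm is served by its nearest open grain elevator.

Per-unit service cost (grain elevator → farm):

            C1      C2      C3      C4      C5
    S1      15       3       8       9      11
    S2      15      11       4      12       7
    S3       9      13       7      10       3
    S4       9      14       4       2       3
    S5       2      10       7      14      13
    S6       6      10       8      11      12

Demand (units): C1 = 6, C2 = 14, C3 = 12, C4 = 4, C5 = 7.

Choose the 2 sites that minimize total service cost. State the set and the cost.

Choose S1 and S4; total service cost 173.

With exactly 2 open, each farm uses its cheapest among the chosen.
{S1, S4}: C1→S4 9·6=54, C2→S1 3·14=42, C3→S4 4·12=48, C4→S4 2·4=8, C5→S4 3·7=21. Service cost 173.
{S4, S5}: service cost 229
{S1, S3}: service cost 237
Among all 15 size-2 choices, {S1, S4} is lowest.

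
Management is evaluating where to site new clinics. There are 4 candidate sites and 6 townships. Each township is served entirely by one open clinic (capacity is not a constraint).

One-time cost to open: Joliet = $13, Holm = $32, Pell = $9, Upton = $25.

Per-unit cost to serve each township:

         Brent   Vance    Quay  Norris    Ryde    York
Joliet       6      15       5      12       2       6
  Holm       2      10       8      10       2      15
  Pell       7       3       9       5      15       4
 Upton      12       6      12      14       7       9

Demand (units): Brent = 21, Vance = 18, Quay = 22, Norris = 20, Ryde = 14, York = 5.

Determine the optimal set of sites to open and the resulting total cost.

For any fixed open set, each township goes to its cheapest open site; total = fixed + service.
{Joliet, Holm, Pell}: Brent→Holm 2·21=42, Vance→Pell 3·18=54, Quay→Joliet 5·22=110, Norris→Pell 5·20=100, Ryde→Joliet 2·14=28, York→Pell 4·5=20. Service 354; fixed 54; total 408.
{Joliet, Holm, Pell, Upton}: service 354 + fixed 79 = 433
{Joliet, Pell}: service 438 + fixed 22 = 460
{Pell}: service 729 + fixed 9 = 738
(All 15 nonempty subsets were checked; Joliet, Holm and Pell is lowest.)

Open Joliet, Holm and Pell; minimum total cost 408.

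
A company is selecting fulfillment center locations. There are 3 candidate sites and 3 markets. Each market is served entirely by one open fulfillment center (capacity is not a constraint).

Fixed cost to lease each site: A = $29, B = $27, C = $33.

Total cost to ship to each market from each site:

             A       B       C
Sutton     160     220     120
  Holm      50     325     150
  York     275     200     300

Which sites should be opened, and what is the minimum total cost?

For any fixed open set, each market goes to its cheapest open site; total = fixed + service.
{A, B, C}: Sutton→C 120, Holm→A 50, York→B 200. Service 370; fixed 89; total 459.
{A, B}: Sutton→A 160, Holm→A 50, York→B 200. Service 410; fixed 56; total 466.
{A, C}: service 445 + fixed 62 = 507
{B}: service 745 + fixed 27 = 772
No other subset beats 459.

Open A, B and C; minimum total cost 459.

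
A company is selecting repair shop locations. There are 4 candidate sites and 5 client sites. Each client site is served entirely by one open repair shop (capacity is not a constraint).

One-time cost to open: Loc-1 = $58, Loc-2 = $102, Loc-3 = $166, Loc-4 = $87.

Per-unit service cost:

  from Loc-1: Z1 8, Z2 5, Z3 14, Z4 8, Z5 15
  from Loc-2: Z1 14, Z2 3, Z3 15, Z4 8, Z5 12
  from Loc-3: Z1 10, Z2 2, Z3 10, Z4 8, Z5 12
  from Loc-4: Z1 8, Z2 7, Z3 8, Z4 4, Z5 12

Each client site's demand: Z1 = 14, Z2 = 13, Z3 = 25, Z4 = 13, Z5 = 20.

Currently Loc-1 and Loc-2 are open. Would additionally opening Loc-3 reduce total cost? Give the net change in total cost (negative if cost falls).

No — net change +53 (cost rises by 53).

Current service cost with {Loc-1, Loc-2}: 845.
Adding Loc-3: each client site re-picks its cheapest; new service cost 732, saving 113.
Extra fixed cost: 166. Net change = 166 − 113 = 53.
(Totals: 1005 → 1058.)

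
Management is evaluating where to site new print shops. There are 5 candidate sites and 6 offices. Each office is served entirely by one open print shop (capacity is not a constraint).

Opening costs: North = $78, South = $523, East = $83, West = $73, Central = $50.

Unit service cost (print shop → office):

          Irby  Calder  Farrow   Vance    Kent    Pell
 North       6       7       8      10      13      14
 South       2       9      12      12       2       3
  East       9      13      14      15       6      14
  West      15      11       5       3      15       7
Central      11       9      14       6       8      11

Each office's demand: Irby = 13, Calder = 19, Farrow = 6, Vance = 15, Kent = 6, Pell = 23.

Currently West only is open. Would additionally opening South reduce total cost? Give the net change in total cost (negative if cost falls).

Current service cost with {West}: 730.
Adding South: each office re-picks its cheapest; new service cost 353, saving 377.
Extra fixed cost: 523. Net change = 523 − 377 = 146.
(Totals: 803 → 949.)

No — net change +146 (cost rises by 146).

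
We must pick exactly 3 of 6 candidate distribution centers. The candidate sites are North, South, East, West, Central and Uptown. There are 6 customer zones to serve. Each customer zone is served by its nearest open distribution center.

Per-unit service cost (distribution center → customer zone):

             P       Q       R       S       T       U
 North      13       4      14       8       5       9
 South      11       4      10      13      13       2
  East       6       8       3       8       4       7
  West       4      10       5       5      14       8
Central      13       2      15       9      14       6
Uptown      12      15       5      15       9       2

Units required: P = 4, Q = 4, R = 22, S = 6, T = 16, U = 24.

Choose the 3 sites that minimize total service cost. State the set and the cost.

With exactly 3 open, each customer zone uses its cheapest among the chosen.
{South, East, West}: P→West 4·4=16, Q→South 4·4=16, R→East 3·22=66, S→West 5·6=30, T→East 4·16=64, U→South 2·24=48. Service cost 240.
{East, West, Uptown}: service cost 256
{South, East, Central}: service cost 258
Among all 20 size-3 choices, {South, East, West} is lowest.

Choose South, East and West; total service cost 240.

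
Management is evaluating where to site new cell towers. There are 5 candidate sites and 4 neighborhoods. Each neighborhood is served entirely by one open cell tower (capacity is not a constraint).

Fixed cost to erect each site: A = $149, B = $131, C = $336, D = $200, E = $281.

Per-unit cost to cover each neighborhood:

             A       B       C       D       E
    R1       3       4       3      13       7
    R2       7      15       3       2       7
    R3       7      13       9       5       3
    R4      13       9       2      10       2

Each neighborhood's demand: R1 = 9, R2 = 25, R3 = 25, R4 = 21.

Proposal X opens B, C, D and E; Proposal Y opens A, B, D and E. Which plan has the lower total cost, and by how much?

Proposal Y is cheaper by 187.

Proposal X: {B, C, D, E}: R1→C 3·9=27, R2→D 2·25=50, R3→E 3·25=75, R4→C 2·21=42. Service 194; fixed 948; total 1142.
Proposal Y: {A, B, D, E}: R1→A 3·9=27, R2→D 2·25=50, R3→E 3·25=75, R4→E 2·21=42. Service 194; fixed 761; total 955.
Difference: |1142 − 955| = 187.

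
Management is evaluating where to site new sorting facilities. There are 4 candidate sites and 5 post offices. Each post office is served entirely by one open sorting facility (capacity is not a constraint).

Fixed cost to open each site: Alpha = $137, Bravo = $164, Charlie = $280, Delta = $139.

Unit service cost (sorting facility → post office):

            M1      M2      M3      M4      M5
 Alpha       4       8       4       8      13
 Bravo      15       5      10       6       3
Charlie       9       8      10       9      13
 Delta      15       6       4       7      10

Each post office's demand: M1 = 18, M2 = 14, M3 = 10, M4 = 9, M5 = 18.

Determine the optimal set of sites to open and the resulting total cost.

Open Alpha and Bravo; minimum total cost 591.

For any fixed open set, each post office goes to its cheapest open site; total = fixed + service.
{Alpha, Bravo}: M1→Alpha 4·18=72, M2→Bravo 5·14=70, M3→Alpha 4·10=40, M4→Bravo 6·9=54, M5→Bravo 3·18=54. Service 290; fixed 301; total 591.
{Alpha}: service 530 + fixed 137 = 667
{Bravo}: M1→Bravo 15·18=270, M2→Bravo 5·14=70, M3→Bravo 10·10=100, M4→Bravo 6·9=54, M5→Bravo 3·18=54. Service 548; fixed 164; total 712.
{Alpha, Bravo, Charlie, Delta}: service 290 + fixed 720 = 1010
(All 15 nonempty subsets were checked; Alpha and Bravo is lowest.)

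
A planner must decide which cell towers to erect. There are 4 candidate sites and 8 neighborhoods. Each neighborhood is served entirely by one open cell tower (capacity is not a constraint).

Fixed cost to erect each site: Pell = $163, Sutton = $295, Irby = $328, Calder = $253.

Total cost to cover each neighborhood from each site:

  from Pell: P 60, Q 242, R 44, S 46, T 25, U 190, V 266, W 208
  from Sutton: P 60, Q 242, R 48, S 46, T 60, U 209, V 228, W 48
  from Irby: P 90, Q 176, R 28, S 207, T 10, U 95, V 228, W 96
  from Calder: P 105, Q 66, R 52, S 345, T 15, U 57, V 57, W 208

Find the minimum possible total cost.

For any fixed open set, each neighborhood goes to its cheapest open site; total = fixed + service.
{Sutton, Calder}: P→Sutton 60, Q→Calder 66, R→Sutton 48, S→Sutton 46, T→Calder 15, U→Calder 57, V→Calder 57, W→Sutton 48. Service 397; fixed 548; total 945.
{Pell, Calder}: P→Pell 60, Q→Calder 66, R→Pell 44, S→Pell 46, T→Calder 15, U→Calder 57, V→Calder 57, W→Pell 208. Service 553; fixed 416; total 969.
{Pell, Sutton, Calder}: P→Pell 60, Q→Calder 66, R→Pell 44, S→Pell 46, T→Calder 15, U→Calder 57, V→Calder 57, W→Sutton 48. Service 393; fixed 711; total 1104.
{Pell, Sutton, Irby, Calder}: service 372 + fixed 1039 = 1411
No other subset beats 945.

Minimum total cost: 945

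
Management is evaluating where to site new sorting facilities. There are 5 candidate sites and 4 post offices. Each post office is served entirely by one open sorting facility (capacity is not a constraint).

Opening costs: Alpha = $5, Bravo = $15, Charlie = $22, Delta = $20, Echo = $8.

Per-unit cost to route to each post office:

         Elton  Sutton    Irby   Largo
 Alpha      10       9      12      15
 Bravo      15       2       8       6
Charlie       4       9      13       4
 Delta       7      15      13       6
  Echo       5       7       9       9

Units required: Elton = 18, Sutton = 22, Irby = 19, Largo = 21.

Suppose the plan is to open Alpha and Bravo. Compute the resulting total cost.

Each post office is assigned to its cheapest site among the open ones.
{Alpha, Bravo}: Elton→Alpha 10·18=180, Sutton→Bravo 2·22=44, Irby→Bravo 8·19=152, Largo→Bravo 6·21=126. Service 502; fixed 20; total 522.

Total cost: 522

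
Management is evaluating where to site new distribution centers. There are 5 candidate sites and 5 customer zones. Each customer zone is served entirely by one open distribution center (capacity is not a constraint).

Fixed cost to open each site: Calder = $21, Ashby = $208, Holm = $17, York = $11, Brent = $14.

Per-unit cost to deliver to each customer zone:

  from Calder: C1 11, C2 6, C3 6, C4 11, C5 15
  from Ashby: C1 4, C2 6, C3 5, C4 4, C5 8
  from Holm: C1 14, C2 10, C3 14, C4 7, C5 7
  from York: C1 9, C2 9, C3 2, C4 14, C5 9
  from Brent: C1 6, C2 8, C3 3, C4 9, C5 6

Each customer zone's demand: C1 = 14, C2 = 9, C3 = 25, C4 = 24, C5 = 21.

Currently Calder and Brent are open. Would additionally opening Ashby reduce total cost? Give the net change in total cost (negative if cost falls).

No — net change +60 (cost rises by 60).

Current service cost with {Calder, Brent}: 555.
Adding Ashby: each customer zone re-picks its cheapest; new service cost 407, saving 148.
Extra fixed cost: 208. Net change = 208 − 148 = 60.
(Totals: 590 → 650.)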